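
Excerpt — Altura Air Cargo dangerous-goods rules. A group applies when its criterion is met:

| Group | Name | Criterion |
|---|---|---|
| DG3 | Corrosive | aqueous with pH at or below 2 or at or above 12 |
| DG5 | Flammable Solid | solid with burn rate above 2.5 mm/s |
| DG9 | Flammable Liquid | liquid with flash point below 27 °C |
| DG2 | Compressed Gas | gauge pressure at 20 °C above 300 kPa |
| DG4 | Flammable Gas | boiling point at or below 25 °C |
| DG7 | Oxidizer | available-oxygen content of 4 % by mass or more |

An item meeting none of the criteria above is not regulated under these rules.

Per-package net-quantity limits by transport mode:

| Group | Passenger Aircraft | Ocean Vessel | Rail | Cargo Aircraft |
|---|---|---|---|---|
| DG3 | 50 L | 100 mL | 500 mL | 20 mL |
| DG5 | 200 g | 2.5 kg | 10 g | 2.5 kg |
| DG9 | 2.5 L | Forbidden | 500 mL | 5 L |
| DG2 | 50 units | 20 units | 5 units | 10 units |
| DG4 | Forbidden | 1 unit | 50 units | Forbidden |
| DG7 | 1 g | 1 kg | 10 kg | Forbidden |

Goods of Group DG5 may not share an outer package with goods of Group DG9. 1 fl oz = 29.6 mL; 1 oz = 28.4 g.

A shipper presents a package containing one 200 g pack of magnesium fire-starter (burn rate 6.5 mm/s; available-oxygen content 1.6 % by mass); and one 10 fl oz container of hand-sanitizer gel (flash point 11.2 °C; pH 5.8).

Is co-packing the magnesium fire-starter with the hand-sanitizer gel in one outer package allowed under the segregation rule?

No

The magnesium fire-starter has burn rate 6.5 mm/s, which is > 2.5 mm/s, so it is Group DG5 (Flammable Solid).
The hand-sanitizer gel has flash point 11.2 °C, which is < 27 °C, so it is Group DG9 (Flammable Liquid).
Group DG5 and Group DG9 may not share an outer package.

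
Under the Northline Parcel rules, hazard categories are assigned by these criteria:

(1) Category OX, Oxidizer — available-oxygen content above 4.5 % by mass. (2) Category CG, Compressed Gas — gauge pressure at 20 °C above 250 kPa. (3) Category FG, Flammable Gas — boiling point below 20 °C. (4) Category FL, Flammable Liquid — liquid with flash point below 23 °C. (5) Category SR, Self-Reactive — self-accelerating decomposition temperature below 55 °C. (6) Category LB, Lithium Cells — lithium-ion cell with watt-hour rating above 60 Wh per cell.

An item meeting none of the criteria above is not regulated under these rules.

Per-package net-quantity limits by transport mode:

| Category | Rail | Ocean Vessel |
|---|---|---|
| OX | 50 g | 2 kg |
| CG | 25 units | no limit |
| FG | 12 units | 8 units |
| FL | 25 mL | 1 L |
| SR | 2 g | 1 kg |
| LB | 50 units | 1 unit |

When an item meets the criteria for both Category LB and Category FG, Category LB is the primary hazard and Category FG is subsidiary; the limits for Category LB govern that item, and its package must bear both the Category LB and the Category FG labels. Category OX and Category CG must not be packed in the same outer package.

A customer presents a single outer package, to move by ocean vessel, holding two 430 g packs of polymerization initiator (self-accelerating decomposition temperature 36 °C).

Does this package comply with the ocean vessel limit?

Self-accelerating decomposition temperature 36 °C meets the Category SR criterion (Self-Reactive), so the polymerization initiator is Category SR.
Category SR quantity: two 430 g packs = 860 g.
860 g is within the ocean vessel limit of 1 kg for Category SR.

Yes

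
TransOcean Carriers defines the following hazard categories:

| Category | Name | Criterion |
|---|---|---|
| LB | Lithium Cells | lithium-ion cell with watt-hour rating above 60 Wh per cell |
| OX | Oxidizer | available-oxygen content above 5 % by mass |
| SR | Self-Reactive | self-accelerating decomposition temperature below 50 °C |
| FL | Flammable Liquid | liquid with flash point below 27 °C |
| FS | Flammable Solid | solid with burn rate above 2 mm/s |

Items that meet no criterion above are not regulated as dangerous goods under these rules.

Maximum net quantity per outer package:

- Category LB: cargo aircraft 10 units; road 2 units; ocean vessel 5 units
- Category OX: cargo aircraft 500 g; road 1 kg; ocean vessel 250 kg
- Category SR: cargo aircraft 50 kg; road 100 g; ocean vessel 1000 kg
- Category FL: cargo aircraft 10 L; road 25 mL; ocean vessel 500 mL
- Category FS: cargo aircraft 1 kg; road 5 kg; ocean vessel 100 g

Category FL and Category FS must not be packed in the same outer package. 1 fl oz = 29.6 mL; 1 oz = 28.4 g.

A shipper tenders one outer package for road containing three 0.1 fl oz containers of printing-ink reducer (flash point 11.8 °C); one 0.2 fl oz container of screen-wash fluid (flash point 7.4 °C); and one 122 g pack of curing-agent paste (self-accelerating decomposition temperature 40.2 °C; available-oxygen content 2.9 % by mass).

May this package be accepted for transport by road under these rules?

Flash point 11.8 °C meets the Category FL criterion (Flammable Liquid), so the printing-ink reducer is Category FL.
Flash point 7.4 °C meets the Category FL criterion (Flammable Liquid), so the screen-wash fluid is Category FL.
Curing-agent paste: self-accelerating decomposition temperature 40.2 °C < 50 °C → Category SR (Self-Reactive).
Category SR quantity: 122 g.
122 g exceeds the road limit of 100 g for Category SR.
Total Category FL: (three 0.1 fl oz containers = 8.88 mL) + (one 0.2 fl oz container = 5.92 mL) = 14.8 mL.
That is within the Category FL road limit of 25 mL.
The segregation rule (Category FL with Category FS) does not apply to Category SR with Category FL.

No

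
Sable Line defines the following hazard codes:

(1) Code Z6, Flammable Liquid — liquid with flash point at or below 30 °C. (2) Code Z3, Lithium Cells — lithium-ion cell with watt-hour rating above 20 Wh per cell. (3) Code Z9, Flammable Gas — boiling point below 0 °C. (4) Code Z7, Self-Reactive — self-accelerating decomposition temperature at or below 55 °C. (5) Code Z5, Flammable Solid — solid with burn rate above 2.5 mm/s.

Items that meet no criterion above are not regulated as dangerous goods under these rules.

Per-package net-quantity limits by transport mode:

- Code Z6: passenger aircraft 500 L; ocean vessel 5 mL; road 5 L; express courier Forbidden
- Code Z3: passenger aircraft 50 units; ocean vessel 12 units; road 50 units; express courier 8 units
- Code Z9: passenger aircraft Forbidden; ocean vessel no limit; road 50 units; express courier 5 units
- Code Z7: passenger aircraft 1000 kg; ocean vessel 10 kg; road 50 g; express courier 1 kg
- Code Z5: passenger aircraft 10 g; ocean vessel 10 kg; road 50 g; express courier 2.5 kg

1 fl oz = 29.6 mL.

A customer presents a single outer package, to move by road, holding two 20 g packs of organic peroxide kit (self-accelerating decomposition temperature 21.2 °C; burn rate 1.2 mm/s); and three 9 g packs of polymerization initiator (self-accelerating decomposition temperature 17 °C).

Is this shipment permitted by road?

With self-accelerating decomposition temperature 21.2 °C (≤ 55 °C), the organic peroxide kit falls in Code Z7.
Polymerization initiator: self-accelerating decomposition temperature 17 °C ≤ 55 °C → Code Z7 (Self-Reactive).
Total Code Z7: (two 20 g packs = 40 g) + (three 9 g packs = 27 g) = 67 g.
67 g exceeds the road limit of 50 g for Code Z7.

No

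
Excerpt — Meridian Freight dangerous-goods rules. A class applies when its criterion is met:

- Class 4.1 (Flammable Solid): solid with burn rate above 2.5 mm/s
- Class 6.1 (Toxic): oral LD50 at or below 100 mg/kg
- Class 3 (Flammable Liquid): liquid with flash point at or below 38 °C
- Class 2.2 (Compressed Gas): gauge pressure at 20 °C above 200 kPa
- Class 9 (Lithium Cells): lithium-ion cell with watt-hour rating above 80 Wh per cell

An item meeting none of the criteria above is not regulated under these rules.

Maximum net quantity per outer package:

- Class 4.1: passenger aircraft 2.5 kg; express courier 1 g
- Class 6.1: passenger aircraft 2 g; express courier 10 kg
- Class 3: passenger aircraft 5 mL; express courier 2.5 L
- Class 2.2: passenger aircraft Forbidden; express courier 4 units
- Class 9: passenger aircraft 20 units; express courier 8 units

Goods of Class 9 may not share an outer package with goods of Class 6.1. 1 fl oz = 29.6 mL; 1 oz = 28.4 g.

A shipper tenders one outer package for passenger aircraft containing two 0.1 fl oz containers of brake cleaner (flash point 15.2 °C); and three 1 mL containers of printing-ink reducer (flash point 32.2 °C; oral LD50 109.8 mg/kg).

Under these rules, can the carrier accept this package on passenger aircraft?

Brake cleaner: flash point 15.2 °C ≤ 38 °C → Class 3 (Flammable Liquid).
Flash point 32.2 °C meets the Class 3 criterion (Flammable Liquid), so the printing-ink reducer is Class 3.
Class 3 net quantity: (two 0.1 fl oz containers = 5.92 mL) + (three 1 mL containers = 3 mL) = 8.92 mL.
That exceeds the Class 3 passenger aircraft limit of 5 mL.

No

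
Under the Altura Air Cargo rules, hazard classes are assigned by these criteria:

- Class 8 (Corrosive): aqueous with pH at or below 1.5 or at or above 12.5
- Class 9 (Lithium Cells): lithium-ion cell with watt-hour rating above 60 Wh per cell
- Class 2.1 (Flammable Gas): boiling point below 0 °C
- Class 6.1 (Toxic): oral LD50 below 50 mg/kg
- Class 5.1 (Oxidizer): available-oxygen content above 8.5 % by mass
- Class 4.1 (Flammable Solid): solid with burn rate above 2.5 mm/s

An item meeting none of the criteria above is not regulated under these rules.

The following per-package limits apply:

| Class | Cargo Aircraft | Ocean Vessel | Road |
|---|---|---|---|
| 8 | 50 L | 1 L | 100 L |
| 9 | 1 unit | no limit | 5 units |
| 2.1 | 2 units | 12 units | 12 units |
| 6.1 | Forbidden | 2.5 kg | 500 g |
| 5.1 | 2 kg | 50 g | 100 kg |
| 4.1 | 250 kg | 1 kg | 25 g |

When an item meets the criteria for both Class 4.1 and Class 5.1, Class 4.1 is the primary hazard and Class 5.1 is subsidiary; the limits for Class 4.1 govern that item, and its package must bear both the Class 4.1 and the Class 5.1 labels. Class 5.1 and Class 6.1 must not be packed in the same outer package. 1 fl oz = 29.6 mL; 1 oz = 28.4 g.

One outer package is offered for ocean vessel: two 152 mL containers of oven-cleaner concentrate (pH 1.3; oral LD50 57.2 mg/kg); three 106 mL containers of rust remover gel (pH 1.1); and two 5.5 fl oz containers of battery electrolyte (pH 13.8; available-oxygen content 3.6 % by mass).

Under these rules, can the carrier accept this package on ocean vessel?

Yes

The oven-cleaner concentrate has pH 1.3, which is ≤ 1.5, so it is Class 8 (Corrosive).
Rust remover gel: pH 1.1 ≤ 1.5 → Class 8 (Corrosive).
Battery electrolyte: pH 13.8 ≥ 12.5 → Class 8 (Corrosive).
Total Class 8: (two 152 mL containers = 304 mL) + (three 106 mL containers = 318 mL) + (two 5.5 fl oz containers = 325.6 mL) = 947.6 mL.
947.6 mL ≤ 1 L (ocean vessel limit, Class 8) — within limit.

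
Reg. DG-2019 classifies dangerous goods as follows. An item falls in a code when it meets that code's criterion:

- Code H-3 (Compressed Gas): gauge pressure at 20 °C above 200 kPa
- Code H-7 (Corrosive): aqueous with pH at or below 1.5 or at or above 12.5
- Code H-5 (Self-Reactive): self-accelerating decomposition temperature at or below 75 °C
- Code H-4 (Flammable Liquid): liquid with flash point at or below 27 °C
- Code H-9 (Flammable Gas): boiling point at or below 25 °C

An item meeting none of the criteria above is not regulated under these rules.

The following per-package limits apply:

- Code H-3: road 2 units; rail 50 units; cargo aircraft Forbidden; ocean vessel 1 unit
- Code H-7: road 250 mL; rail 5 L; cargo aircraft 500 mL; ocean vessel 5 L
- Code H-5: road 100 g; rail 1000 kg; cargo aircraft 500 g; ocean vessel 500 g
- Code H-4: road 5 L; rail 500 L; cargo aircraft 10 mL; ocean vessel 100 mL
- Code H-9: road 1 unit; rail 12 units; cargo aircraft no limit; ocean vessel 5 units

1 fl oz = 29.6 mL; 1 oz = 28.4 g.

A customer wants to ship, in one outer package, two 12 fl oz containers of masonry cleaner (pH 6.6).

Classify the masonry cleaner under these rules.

Not regulated

pH 6.6 is between 1.5 and 12.5, so Code H-7 does not apply.
No criterion is met, so the item is not regulated.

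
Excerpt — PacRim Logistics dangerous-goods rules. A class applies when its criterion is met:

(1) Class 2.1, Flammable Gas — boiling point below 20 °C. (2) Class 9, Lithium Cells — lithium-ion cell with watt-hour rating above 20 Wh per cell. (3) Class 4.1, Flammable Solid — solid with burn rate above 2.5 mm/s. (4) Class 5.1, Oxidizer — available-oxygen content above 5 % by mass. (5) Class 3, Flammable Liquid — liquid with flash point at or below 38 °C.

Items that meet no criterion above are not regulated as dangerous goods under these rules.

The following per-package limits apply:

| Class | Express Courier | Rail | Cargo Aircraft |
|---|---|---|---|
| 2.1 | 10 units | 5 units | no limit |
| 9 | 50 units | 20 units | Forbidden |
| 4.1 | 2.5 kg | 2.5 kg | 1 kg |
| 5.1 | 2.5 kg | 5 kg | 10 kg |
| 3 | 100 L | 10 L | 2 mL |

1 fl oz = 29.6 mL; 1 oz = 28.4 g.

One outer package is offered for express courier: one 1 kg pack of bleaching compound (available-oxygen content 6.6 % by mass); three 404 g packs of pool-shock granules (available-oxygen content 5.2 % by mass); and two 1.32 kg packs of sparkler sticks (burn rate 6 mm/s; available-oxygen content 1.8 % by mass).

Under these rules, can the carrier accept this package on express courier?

With available-oxygen content 6.6 % by mass (> 5 % by mass), the bleaching compound falls in Class 5.1.
Pool-shock granules: available-oxygen content 5.2 % by mass > 5 % by mass → Class 5.1 (Oxidizer).
Burn rate 6 mm/s meets the Class 4.1 criterion (Flammable Solid), so the sparkler sticks are Class 4.1.
Total Class 5.1: 1 kg + (three 404 g packs = 1.212 kg) = 2.212 kg.
2.212 kg ≤ 2.5 kg (express courier limit, Class 5.1) — within limit.
Class 4.1 quantity: two 1.32 kg packs = 2.64 kg.
That exceeds the Class 4.1 express courier limit of 2.5 kg.

No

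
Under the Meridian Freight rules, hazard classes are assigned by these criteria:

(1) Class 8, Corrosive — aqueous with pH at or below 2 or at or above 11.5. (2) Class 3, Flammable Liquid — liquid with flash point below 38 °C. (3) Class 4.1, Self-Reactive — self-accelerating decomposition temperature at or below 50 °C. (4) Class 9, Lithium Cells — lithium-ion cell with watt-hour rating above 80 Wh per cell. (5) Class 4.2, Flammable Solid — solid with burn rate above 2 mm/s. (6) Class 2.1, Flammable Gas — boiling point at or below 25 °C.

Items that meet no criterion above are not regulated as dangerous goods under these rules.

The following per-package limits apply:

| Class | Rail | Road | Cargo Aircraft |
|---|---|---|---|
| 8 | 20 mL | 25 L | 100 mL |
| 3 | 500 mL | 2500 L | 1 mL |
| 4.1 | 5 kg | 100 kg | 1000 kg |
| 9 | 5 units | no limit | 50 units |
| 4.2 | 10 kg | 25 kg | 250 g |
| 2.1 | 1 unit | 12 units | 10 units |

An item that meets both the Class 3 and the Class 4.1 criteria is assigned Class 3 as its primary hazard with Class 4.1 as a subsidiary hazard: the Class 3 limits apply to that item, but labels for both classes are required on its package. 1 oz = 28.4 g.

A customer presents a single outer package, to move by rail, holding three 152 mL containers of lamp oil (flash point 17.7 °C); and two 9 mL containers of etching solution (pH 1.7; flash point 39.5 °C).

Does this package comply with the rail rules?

Yes

With flash point 17.7 °C (< 38 °C), the lamp oil falls in Class 3.
The etching solution has pH 1.7, which is ≤ 2, so it is Class 8 (Corrosive).
Class 3 quantity: three 152 mL containers = 456 mL.
That is within the Class 3 rail limit of 500 mL.
Class 8 quantity: two 9 mL containers = 18 mL.
18 mL is within the rail limit of 20 mL for Class 8.
Every hazard class is within its rail limit and no segregation rule is violated.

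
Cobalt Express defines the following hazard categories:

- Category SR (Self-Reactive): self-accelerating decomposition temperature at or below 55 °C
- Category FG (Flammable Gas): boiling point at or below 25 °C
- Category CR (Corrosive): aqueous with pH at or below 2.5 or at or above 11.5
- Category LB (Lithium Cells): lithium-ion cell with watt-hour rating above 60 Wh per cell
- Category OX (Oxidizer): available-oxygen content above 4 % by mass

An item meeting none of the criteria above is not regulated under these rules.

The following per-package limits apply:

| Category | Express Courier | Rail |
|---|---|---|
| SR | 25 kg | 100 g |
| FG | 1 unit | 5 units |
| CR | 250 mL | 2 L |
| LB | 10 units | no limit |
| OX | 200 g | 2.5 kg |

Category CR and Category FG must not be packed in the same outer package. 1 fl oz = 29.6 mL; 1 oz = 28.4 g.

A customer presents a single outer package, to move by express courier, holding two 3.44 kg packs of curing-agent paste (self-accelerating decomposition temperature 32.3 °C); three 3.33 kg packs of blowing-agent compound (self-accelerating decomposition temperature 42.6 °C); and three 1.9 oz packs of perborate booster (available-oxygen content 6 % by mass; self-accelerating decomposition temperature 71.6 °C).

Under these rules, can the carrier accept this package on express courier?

The curing-agent paste has self-accelerating decomposition temperature 32.3 °C, which is ≤ 55 °C, so it is Category SR (Self-Reactive).
Self-accelerating decomposition temperature 42.6 °C meets the Category SR criterion (Self-Reactive), so the blowing-agent compound is Category SR.
The perborate booster has available-oxygen content 6 % by mass, which is > 4 % by mass, so it is Category OX (Oxidizer).
Total Category SR: (two 3.44 kg packs = 6.88 kg) + (three 3.33 kg packs = 9.99 kg) = 16.87 kg.
16.87 kg is within the express courier limit of 25 kg for Category SR.
Category OX quantity: three 1.9 oz packs = 161.88 g.
161.88 g is within the express courier limit of 200 g for Category OX.
The segregation rule (Category CR with Category FG) does not apply to Category SR with Category OX.
Every hazard category is within its express courier limit and no segregation rule is violated.

Yes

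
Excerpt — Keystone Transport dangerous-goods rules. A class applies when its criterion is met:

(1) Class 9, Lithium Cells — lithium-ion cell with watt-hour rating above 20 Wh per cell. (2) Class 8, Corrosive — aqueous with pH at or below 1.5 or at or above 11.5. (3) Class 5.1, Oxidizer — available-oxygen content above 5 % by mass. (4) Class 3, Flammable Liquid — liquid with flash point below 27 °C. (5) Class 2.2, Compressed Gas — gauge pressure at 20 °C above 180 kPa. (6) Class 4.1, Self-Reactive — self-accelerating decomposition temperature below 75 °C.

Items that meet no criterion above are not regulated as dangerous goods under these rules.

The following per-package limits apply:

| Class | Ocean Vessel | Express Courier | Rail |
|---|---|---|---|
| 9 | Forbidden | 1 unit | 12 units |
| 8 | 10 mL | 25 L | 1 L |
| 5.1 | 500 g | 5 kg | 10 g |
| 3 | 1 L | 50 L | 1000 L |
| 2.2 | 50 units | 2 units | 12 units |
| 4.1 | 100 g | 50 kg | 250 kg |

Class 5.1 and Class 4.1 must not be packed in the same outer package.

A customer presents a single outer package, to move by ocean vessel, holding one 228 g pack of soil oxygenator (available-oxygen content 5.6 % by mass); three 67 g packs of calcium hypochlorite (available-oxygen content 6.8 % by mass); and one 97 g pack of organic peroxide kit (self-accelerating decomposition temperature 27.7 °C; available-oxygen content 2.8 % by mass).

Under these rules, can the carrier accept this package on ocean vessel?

Available-oxygen content 5.6 % by mass meets the Class 5.1 criterion (Oxidizer), so the soil oxygenator is Class 5.1.
The calcium hypochlorite has available-oxygen content 6.8 % by mass, which is > 5 % by mass, so it is Class 5.1 (Oxidizer).
Organic peroxide kit: self-accelerating decomposition temperature 27.7 °C < 75 °C → Class 4.1 (Self-Reactive).
Class 5.1 net quantity: 228 g + (three 67 g packs = 201 g) = 429 g.
That is within the Class 5.1 ocean vessel limit of 500 g.
Class 4.1 quantity: 97 g.
97 g is within the ocean vessel limit of 100 g for Class 4.1.
Class 5.1 and Class 4.1 may not share an outer package.

No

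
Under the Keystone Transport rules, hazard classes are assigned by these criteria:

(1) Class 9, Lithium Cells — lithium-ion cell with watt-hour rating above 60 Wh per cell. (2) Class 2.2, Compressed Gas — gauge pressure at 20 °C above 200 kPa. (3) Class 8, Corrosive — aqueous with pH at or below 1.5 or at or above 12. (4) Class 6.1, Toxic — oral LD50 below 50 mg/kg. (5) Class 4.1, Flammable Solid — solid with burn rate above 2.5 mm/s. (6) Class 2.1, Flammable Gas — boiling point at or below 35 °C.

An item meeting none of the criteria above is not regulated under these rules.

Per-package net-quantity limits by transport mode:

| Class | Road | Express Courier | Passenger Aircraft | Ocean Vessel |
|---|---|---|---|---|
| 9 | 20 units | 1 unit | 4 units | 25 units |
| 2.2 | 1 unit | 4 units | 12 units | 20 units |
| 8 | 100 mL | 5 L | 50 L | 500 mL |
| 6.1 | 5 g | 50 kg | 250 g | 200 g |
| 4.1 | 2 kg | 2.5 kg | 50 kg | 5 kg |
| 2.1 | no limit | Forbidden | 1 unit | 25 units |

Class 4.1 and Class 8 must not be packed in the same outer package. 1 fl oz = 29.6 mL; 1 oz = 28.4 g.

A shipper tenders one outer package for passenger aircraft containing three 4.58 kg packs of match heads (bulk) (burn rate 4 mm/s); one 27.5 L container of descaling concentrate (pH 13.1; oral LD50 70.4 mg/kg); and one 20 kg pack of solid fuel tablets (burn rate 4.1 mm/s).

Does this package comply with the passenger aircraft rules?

No

With burn rate 4 mm/s (> 2.5 mm/s), the match heads (bulk) fall in Class 4.1.
Descaling concentrate: pH 13.1 ≥ 12 → Class 8 (Corrosive).
Burn rate 4.1 mm/s meets the Class 4.1 criterion (Flammable Solid), so the solid fuel tablets are Class 4.1.
Total Class 4.1: (three 4.58 kg packs = 13.74 kg) + 20 kg = 33.74 kg.
33.74 kg is within the passenger aircraft limit of 50 kg for Class 4.1.
Class 8 quantity: 27.5 L.
That is within the Class 8 passenger aircraft limit of 50 L.
Class 4.1 and Class 8 may not share an outer package.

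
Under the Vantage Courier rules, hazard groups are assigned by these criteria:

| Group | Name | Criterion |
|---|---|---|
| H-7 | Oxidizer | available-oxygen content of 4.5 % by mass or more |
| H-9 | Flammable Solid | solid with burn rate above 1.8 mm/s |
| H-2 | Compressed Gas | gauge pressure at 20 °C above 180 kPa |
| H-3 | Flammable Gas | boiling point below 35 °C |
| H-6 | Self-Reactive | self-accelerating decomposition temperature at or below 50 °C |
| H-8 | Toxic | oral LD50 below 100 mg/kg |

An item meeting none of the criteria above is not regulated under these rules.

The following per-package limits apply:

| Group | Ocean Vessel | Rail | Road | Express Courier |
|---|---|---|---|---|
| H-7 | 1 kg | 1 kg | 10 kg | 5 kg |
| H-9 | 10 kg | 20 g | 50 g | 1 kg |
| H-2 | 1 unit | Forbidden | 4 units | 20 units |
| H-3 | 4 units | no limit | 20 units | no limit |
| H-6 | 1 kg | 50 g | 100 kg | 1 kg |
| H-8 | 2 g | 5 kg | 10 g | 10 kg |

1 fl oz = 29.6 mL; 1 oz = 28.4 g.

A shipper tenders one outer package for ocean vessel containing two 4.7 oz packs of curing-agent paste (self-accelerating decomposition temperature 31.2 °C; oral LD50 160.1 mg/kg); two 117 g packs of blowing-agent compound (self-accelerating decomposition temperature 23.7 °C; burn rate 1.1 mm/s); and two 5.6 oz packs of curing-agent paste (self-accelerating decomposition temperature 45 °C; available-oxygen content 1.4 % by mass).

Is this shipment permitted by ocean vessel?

Yes

Self-accelerating decomposition temperature 31.2 °C meets the Group H-6 criterion (Self-Reactive), so the curing-agent paste is Group H-6.
The blowing-agent compound has self-accelerating decomposition temperature 23.7 °C, which is ≤ 50 °C, so it is Group H-6 (Self-Reactive).
The curing-agent paste has self-accelerating decomposition temperature 45 °C, which is ≤ 50 °C, so it is Group H-6 (Self-Reactive).
Total Group H-6: (two 4.7 oz packs = 266.96 g) + (two 117 g packs = 234 g) + (two 5.6 oz packs = 318.08 g) = 819.04 g.
That is within the Group H-6 ocean vessel limit of 1 kg.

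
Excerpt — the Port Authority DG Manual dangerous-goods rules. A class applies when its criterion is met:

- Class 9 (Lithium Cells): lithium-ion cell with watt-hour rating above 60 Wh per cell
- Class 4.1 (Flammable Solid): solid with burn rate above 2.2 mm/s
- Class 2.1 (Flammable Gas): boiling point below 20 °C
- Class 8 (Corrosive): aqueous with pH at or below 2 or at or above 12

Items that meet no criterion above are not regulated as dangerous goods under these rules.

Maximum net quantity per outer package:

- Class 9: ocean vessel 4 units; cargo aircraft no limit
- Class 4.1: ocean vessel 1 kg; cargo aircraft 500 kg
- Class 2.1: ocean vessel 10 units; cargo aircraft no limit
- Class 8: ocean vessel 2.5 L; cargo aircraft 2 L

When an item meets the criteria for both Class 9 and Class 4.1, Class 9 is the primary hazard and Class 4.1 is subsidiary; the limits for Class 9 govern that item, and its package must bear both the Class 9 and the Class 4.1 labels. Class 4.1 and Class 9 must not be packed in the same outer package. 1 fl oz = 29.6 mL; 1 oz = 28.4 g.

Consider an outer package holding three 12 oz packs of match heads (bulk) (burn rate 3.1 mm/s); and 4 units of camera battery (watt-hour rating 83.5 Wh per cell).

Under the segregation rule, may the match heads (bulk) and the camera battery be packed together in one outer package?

No

Match heads (bulk): burn rate 3.1 mm/s > 2.2 mm/s → Class 4.1 (Flammable Solid).
The camera battery has watt-hour rating 83.5 Wh per cell, which is > 60 Wh per cell, so it is Class 9 (Lithium Cells).
Class 4.1 and Class 9 may not share an outer package.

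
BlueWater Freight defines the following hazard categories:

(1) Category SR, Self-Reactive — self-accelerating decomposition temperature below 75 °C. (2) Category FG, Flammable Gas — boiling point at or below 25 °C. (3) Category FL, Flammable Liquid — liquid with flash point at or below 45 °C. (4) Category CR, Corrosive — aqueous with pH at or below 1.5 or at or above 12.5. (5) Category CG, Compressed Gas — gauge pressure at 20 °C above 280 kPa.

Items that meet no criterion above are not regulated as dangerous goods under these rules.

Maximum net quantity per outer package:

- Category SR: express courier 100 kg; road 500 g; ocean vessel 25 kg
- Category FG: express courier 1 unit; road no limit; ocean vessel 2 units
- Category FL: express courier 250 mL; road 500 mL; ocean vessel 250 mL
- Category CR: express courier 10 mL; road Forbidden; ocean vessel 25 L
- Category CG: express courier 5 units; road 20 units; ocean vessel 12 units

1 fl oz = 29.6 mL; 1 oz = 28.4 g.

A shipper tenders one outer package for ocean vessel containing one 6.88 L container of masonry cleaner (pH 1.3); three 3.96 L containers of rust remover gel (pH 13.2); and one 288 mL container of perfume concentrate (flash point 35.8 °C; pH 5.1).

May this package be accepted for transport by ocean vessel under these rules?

With pH 1.3 (≤ 1.5), the masonry cleaner falls in Category CR.
The rust remover gel has pH 13.2, which is ≥ 12.5, so it is Category CR (Corrosive).
The perfume concentrate has flash point 35.8 °C, which is ≤ 45 °C, so it is Category FL (Flammable Liquid).
Total Category CR: 6.88 L + (three 3.96 L containers = 11.88 L) = 18.76 L.
18.76 L ≤ 25 L (ocean vessel limit, Category CR) — within limit.
Category FL quantity: 288 mL.
That exceeds the Category FL ocean vessel limit of 250 mL.

No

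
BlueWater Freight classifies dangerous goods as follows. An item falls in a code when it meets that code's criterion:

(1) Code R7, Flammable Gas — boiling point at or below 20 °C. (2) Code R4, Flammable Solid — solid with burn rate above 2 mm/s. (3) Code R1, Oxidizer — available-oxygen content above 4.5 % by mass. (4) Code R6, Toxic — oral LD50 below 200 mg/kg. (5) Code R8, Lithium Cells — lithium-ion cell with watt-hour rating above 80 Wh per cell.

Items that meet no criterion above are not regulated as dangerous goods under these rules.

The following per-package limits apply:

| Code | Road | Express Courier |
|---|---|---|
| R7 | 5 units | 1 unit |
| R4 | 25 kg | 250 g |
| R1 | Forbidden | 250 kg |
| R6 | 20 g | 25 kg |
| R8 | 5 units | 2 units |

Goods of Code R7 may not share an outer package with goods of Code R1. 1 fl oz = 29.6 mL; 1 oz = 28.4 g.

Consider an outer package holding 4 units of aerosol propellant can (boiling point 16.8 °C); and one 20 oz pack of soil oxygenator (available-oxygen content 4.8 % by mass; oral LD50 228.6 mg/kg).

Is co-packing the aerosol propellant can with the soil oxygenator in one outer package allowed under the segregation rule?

The aerosol propellant can has boiling point 16.8 °C, which is ≤ 20 °C, so it is Code R7 (Flammable Gas).
The soil oxygenator has available-oxygen content 4.8 % by mass, which is > 4.5 % by mass, so it is Code R1 (Oxidizer).
Code R7 and Code R1 may not share an outer package.

No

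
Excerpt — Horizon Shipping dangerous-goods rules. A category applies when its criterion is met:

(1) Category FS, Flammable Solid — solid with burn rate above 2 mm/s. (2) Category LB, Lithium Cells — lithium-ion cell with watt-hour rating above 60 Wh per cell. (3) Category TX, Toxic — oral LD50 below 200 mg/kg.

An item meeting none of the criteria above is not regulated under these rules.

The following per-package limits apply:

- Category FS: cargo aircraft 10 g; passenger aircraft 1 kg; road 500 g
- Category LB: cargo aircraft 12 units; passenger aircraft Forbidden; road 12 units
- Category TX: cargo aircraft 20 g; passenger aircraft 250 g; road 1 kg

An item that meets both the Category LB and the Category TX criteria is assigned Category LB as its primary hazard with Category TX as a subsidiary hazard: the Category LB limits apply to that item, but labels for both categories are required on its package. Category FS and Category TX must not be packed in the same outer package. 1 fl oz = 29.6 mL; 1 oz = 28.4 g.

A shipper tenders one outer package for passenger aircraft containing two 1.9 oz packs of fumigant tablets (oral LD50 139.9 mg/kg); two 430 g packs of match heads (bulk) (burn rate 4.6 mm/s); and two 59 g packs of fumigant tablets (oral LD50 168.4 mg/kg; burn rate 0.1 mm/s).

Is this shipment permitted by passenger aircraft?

With oral LD50 139.9 mg/kg (< 200 mg/kg), the fumigant tablets fall in Category TX.
Match heads (bulk): burn rate 4.6 mm/s > 2 mm/s → Category FS (Flammable Solid).
With oral LD50 168.4 mg/kg (< 200 mg/kg), the fumigant tablets fall in Category TX.
Category FS quantity: two 430 g packs = 860 g.
860 g ≤ 1 kg (passenger aircraft limit, Category FS) — within limit.
Total Category TX: (two 1.9 oz packs = 107.92 g) + (two 59 g packs = 118 g) = 225.92 g.
225.92 g ≤ 250 g (passenger aircraft limit, Category TX) — within limit.
Category FS and Category TX may not share an outer package.

No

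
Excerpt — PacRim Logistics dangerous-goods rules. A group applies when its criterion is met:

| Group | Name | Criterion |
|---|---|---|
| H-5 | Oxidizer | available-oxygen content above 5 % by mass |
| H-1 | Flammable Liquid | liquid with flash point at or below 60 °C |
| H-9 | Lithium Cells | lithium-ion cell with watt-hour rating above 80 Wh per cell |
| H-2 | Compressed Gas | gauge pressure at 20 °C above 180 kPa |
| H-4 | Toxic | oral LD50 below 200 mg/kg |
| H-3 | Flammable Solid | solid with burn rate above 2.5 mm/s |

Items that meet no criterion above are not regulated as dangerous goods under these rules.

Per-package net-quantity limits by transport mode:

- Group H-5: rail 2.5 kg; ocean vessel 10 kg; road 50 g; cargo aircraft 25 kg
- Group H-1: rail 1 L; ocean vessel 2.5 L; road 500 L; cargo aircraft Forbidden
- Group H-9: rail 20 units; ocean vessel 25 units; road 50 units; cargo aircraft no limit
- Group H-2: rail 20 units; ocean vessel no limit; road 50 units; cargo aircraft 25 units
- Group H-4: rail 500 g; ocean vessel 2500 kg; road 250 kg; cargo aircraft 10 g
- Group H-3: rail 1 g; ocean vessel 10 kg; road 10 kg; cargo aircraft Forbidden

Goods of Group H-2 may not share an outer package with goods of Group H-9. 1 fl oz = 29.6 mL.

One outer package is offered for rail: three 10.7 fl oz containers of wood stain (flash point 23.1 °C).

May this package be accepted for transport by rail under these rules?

Yes

Flash point 23.1 °C meets the Group H-1 criterion (Flammable Liquid), so the wood stain is Group H-1.
Group H-1 quantity: three 10.7 fl oz containers = 950.16 mL.
That is within the Group H-1 rail limit of 1 L.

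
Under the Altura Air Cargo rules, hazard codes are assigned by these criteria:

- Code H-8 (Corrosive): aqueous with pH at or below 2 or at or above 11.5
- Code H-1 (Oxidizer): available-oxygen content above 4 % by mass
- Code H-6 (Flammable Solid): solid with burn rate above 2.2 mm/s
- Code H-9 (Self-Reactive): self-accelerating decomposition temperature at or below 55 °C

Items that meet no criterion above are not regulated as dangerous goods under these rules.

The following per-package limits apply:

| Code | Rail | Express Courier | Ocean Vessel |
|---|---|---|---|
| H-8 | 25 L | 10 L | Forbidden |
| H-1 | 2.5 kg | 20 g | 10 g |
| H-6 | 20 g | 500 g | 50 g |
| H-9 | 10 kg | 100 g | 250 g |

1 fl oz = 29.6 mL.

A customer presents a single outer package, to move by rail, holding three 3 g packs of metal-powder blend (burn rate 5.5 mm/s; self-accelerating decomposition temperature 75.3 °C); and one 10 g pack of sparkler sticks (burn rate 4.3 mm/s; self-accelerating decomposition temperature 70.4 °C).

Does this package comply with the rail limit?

Metal-powder blend: burn rate 5.5 mm/s > 2.2 mm/s → Code H-6 (Flammable Solid).
With burn rate 4.3 mm/s (> 2.2 mm/s), the sparkler sticks fall in Code H-6.
Code H-6 net quantity: (three 3 g packs = 9 g) + 10 g = 19 g.
19 g ≤ 20 g (rail limit, Code H-6) — within limit.

Yes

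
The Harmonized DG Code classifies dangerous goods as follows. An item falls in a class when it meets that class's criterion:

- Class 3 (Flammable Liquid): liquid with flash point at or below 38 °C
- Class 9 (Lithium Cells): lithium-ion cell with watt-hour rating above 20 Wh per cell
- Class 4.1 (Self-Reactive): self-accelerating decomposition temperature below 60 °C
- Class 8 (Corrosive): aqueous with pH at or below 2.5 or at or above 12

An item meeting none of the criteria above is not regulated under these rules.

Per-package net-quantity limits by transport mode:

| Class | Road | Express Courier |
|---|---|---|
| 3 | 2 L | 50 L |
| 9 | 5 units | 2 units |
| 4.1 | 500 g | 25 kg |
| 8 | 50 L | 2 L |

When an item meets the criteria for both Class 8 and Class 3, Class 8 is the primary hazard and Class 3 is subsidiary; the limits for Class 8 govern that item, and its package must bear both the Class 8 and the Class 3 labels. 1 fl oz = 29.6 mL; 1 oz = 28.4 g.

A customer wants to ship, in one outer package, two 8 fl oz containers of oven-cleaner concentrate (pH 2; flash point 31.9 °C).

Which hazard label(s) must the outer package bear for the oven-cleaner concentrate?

Oven-cleaner concentrate: pH 2 ≤ 2.5 → Class 8 (Corrosive).
The oven-cleaner concentrate has flash point 31.9 °C, which is ≤ 38 °C, so it is Class 3 (Flammable Liquid).
By the precedence rule Class 8 is primary and Class 3 is subsidiary, and that rule requires both labels on the package.

Class 3 and 8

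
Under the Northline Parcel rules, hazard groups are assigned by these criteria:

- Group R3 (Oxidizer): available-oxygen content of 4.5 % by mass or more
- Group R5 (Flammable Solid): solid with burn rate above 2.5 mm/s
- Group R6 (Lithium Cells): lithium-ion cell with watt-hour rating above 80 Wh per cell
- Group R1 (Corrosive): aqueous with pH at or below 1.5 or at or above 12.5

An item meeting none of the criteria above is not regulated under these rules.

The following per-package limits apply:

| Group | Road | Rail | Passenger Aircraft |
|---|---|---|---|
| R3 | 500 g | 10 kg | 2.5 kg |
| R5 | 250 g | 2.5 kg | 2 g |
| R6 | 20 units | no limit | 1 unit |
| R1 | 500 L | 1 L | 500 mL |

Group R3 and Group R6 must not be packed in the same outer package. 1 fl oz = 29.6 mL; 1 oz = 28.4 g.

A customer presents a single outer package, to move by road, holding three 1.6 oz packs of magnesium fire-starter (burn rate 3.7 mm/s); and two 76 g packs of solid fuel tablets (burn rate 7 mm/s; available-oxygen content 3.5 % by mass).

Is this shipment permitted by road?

No

The magnesium fire-starter has burn rate 3.7 mm/s, which is > 2.5 mm/s, so it is Group R5 (Flammable Solid).
With burn rate 7 mm/s (> 2.5 mm/s), the solid fuel tablets fall in Group R5.
Group R5 net quantity: (three 1.6 oz packs = 136.32 g) + (two 76 g packs = 152 g) = 288.32 g.
288.32 g > 250 g (road limit, Group R5) — over the limit.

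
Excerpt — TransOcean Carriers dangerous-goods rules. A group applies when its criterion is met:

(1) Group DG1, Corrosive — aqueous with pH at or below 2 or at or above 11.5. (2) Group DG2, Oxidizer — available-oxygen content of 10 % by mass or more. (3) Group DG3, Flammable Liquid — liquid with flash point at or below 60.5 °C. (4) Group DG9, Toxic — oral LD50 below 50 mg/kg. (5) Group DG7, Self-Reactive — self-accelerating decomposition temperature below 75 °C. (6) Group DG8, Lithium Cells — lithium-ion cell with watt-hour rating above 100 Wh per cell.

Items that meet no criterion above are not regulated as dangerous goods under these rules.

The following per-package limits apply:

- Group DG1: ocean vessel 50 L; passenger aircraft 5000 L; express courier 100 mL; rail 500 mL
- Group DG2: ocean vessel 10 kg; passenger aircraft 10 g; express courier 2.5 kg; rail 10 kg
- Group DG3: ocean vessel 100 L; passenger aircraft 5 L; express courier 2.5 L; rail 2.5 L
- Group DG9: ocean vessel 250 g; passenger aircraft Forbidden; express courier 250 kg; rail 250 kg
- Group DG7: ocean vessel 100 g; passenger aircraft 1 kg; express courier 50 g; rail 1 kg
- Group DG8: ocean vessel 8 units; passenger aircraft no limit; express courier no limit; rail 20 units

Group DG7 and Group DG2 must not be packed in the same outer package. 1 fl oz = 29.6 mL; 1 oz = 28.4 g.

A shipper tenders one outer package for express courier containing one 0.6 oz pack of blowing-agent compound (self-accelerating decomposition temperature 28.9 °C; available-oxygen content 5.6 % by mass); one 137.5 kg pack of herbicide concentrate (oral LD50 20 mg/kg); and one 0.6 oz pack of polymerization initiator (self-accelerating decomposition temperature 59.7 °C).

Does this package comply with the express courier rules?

Self-accelerating decomposition temperature 28.9 °C meets the Group DG7 criterion (Self-Reactive), so the blowing-agent compound is Group DG7.
Herbicide concentrate: oral LD50 20 mg/kg < 50 mg/kg → Group DG9 (Toxic).
The polymerization initiator has self-accelerating decomposition temperature 59.7 °C, which is < 75 °C, so it is Group DG7 (Self-Reactive).
Group DG7 net quantity: (one 0.6 oz pack = 17.04 g) + (one 0.6 oz pack = 17.04 g) = 34.08 g.
That is within the Group DG7 express courier limit of 50 g.
Group DG9 quantity: 137.5 kg.
That is within the Group DG9 express courier limit of 250 kg.
The segregation rule (Group DG7 with Group DG2) does not apply to Group DG7 with Group DG9.
Every hazard group is within its express courier limit and no segregation rule is violated.

Yes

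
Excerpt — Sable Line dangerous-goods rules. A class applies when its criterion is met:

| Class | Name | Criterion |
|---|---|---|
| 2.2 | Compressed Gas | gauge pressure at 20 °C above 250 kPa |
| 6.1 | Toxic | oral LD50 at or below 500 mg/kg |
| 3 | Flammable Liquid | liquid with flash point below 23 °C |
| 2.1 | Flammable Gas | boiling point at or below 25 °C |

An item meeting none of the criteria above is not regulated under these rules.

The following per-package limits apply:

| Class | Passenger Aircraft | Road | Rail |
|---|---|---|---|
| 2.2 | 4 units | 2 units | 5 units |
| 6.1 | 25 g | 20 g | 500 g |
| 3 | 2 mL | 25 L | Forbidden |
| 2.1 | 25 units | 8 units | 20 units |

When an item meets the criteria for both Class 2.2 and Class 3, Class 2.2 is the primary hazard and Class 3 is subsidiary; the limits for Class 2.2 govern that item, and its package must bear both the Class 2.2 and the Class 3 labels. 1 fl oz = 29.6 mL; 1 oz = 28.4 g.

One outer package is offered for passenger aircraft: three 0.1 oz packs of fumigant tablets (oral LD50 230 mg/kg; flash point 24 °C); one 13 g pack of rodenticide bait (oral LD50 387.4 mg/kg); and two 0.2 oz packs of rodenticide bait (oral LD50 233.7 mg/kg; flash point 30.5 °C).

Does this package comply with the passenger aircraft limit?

No

Fumigant tablets: oral LD50 230 mg/kg ≤ 500 mg/kg → Class 6.1 (Toxic).
The rodenticide bait has oral LD50 387.4 mg/kg, which is ≤ 500 mg/kg, so it is Class 6.1 (Toxic).
With oral LD50 233.7 mg/kg (≤ 500 mg/kg), the rodenticide bait falls in Class 6.1.
Total Class 6.1: (three 0.1 oz packs = 8.52 g) + 13 g + (two 0.2 oz packs = 11.36 g) = 32.88 g.
That exceeds the Class 6.1 passenger aircraft limit of 25 g.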